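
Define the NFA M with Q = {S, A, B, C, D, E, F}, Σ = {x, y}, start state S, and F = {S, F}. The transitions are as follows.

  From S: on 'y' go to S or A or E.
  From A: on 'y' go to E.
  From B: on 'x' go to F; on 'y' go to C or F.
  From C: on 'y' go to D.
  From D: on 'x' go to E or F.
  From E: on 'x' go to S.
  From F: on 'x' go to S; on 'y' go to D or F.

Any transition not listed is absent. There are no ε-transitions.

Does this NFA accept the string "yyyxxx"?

Start in {S}.
Read 'y': {S} → {S, A, E}.
Read 'y': {S, A, E} → {S, A, E}.
Read 'y': {S, A, E} → {S, A, E}.
Read 'x': {S, A, E} → {S}.
Read 'x': {S} → ∅.
The set is empty and remains empty for the remaining 1 symbol.
The final set ∅ contains no accepting state.

No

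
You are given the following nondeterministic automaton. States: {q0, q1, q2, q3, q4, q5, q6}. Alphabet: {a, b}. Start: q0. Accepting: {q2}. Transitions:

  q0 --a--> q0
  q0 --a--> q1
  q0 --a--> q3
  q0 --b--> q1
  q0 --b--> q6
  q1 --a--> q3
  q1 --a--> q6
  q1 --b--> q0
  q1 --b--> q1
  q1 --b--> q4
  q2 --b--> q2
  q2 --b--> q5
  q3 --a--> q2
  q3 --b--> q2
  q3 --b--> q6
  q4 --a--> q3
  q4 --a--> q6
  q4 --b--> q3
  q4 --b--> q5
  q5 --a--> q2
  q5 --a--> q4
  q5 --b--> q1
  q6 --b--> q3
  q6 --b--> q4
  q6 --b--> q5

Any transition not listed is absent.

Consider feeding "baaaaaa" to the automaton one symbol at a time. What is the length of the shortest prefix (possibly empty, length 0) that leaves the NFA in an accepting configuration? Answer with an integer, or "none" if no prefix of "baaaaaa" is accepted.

3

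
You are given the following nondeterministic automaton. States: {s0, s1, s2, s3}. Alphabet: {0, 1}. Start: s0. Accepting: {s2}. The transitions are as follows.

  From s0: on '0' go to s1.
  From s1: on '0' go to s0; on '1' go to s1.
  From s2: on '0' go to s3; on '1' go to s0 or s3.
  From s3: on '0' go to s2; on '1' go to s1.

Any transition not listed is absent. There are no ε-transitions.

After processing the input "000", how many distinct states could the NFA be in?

1

Start in {s0}.
Read '0': s0→{s1}; now {s1}.
Read '0': s1→{s0}; now {s0}.
Read '0': s0→{s1}; now {s1}.
That set has 1 state.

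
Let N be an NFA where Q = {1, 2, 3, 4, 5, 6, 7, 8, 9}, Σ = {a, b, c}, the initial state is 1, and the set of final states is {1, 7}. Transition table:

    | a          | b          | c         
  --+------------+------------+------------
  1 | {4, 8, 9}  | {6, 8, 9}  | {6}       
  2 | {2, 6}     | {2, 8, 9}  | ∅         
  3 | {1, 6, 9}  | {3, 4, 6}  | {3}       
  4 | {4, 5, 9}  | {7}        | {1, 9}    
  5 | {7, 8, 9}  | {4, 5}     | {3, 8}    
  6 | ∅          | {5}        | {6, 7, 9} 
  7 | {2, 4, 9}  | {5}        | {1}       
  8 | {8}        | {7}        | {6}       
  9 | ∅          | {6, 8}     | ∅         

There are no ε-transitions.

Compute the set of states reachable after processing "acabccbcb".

{3, 4, 5, 6, 7, 8}

Start in {1}.
Read 'a': 1→{4, 8, 9}; now {4, 8, 9}.
Read 'c': 4→{1, 9}, 8→{6}, 9→∅; now {1, 6, 9}.
Read 'a': 1→{4, 8, 9}, 6→∅, 9→∅; now {4, 8, 9}.
Read 'b': 4→{7}, 8→{7}, 9→{6, 8}; now {6, 7, 8}.
Read 'c': 6→{6, 7, 9}, 7→{1}, 8→{6}; now {1, 6, 7, 9}.
Read 'c': 1→{6}, 6→{6, 7, 9}, 7→{1}, 9→∅; now {1, 6, 7, 9}.
Read 'b': 1→{6, 8, 9}, 6→{5}, 7→{5}, 9→{6, 8}; now {5, 6, 8, 9}.
Read 'c': 5→{3, 8}, 6→{6, 7, 9}, 8→{6}, 9→∅; now {3, 6, 7, 8, 9}.
Read 'b': 3→{3, 4, 6}, 6→{5}, 7→{5}, 8→{7}, 9→{6, 8}; now {3, 4, 5, 6, 7, 8}.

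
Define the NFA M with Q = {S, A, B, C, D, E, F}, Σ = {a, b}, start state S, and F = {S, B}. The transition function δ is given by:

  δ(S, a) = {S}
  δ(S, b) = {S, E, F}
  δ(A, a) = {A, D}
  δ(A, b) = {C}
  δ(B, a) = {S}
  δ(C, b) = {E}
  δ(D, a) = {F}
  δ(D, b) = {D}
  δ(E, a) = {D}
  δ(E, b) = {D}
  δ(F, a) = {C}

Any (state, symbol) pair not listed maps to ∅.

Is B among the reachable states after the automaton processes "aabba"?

Start in {S}.
Read 'a': S→{S}; now {S}.
Read 'a': S→{S}; now {S}.
Read 'b': S→{S, E, F}; now {S, E, F}.
Read 'b': S→{S, E, F}, E→{D}, F→∅; now {S, D, E, F}.
Read 'a': S→{S}, D→{F}, E→{D}, F→{C}; now {S, C, D, F}.
State B is not in {S, C, D, F}.

No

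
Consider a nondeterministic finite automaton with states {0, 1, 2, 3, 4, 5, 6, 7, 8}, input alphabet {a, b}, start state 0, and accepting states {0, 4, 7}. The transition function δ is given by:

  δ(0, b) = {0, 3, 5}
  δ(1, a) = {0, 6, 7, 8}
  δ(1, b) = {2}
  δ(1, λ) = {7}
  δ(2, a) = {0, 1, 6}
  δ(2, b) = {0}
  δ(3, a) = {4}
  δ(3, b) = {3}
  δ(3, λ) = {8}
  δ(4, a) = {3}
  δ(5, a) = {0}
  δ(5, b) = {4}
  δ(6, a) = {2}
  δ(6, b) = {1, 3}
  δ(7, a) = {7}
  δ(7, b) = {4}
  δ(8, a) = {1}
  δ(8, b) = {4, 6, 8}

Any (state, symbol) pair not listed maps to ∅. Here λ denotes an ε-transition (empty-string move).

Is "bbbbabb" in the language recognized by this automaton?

Start in {0}.
Read 'b': {0} → {0, 3, 5, 8}.
Read 'b': {0, 3, 5, 8} → {0, 3, 4, 5, 6, 8}.
Read 'b': {0, 3, 4, 5, 6, 8} → {0, 1, 3, 4, 5, 6, 7, 8}.
Read 'b': {0, 1, 3, 4, 5, 6, 7, 8} → {0, 1, 2, 3, 4, 5, 6, 7, 8}.
Read 'a': {0, 1, 2, 3, 4, 5, 6, 7, 8} → {0, 1, 2, 3, 4, 6, 7, 8}.
Read 'b': {0, 1, 2, 3, 4, 6, 7, 8} → {0, 1, 2, 3, 4, 5, 6, 7, 8}.
Read 'b': {0, 1, 2, 3, 4, 5, 6, 7, 8} → {0, 1, 2, 3, 4, 5, 6, 7, 8}.
The final set {0, 1, 2, 3, 4, 5, 6, 7, 8} contains the accepting states 0, 4, 7.

Yes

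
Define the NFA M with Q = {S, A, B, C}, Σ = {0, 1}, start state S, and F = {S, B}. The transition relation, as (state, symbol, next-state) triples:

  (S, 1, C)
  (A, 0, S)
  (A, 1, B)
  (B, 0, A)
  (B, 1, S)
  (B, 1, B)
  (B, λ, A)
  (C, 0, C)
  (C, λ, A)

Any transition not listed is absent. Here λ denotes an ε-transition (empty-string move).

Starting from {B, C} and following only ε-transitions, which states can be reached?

{A, B, C}

Begin with {B, C}.
ε-move C → A; add A.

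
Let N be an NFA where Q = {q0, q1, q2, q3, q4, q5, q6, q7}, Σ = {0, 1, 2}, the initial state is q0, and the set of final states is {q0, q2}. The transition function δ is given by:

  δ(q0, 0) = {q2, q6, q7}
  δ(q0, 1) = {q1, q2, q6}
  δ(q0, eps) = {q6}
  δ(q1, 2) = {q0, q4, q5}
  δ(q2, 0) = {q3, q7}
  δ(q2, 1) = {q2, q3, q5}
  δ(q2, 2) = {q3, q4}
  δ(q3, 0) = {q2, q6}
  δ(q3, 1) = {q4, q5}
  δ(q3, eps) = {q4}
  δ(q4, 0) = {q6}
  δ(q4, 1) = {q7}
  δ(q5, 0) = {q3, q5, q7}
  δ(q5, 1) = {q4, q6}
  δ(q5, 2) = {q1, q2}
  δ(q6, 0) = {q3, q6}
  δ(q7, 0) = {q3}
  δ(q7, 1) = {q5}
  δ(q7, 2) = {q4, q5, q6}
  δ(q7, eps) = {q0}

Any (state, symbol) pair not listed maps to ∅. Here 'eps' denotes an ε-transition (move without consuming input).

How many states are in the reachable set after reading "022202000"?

Start: ε-closure({q0}) = {q0, q6}.
Read '0': {q0, q6} → {q0, q2, q3, q4, q6, q7}.
Read '2': {q0, q2, q3, q4, q6, q7} → {q3, q4, q5, q6}.
Read '2': {q3, q4, q5, q6} → {q1, q2}.
Read '2': {q1, q2} → {q0, q3, q4, q5, q6}.
Read '0': {q0, q3, q4, q5, q6} → {q0, q2, q3, q4, q5, q6, q7}.
Read '2': {q0, q2, q3, q4, q5, q6, q7} → {q1, q2, q3, q4, q5, q6}.
Read '0': {q1, q2, q3, q4, q5, q6} → {q0, q2, q3, q4, q5, q6, q7}.
Read '0': {q0, q2, q3, q4, q5, q6, q7} → {q0, q2, q3, q4, q5, q6, q7}.
Read '0': {q0, q2, q3, q4, q5, q6, q7} → {q0, q2, q3, q4, q5, q6, q7}.
That set has 7 states.

7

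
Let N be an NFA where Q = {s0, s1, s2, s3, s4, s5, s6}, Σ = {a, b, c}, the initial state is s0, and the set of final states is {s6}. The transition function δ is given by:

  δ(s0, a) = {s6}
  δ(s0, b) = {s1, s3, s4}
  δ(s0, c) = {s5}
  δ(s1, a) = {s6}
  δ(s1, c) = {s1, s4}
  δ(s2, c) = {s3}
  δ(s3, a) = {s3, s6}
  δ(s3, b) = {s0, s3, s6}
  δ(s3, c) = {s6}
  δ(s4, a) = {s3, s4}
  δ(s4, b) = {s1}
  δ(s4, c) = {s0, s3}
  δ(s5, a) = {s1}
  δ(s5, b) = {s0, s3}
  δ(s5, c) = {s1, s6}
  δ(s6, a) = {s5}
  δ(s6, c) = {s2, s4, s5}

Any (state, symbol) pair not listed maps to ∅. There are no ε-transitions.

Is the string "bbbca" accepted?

Start in {s0}.
Read 'b': s0→{s1, s3, s4}; now {s1, s3, s4}.
Read 'b': s1→∅, s3→{s0, s3, s6}, s4→{s1}; now {s0, s1, s3, s6}.
Read 'b': s0→{s1, s3, s4}, s1→∅, s3→{s0, s3, s6}, s6→∅; now {s0, s1, s3, s4, s6}.
Read 'c': s0→{s5}, s1→{s1, s4}, s3→{s6}, s4→{s0, s3}, s6→{s2, s4, s5}; now {s0, s1, s2, s3, s4, s5, s6}.
Read 'a': s0→{s6}, s1→{s6}, s2→∅, s3→{s3, s6}, s4→{s3, s4}, s5→{s1}, s6→{s5}; now {s1, s3, s4, s5, s6}.
The final set {s1, s3, s4, s5, s6} contains the accepting state s6.

Yes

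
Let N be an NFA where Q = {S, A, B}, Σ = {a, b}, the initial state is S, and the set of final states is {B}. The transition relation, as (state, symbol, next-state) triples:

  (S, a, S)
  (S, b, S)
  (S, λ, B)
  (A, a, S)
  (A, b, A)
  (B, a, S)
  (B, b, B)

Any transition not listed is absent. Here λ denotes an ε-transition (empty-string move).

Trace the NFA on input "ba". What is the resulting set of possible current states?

{S, B}

Start: ε-closure({S}) = {S, B}.
Read 'b': S→{S}, B→{B}; now {S, B}.
Read 'a': S→{S}, B→{S}; union {S}; ε-closure = {S, B}.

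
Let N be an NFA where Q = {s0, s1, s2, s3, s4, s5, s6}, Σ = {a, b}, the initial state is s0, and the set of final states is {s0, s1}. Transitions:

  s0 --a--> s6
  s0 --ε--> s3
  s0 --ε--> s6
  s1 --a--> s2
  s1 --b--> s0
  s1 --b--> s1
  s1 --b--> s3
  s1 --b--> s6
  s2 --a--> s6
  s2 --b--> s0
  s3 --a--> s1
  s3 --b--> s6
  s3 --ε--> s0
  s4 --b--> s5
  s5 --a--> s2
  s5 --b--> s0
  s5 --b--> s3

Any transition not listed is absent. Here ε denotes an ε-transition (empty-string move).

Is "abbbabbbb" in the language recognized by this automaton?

Start: ε-closure({s0}) = {s0, s3, s6}.
Read 'a': s0→{s6}, s3→{s1}, s6→∅; now {s1, s6}.
Read 'b': s1→{s0, s1, s3, s6}, s6→∅; now {s0, s1, s3, s6}.
Read 'b': s0→∅, s1→{s0, s1, s3, s6}, s3→{s6}, s6→∅; now {s0, s1, s3, s6}.
Read 'b': s0→∅, s1→{s0, s1, s3, s6}, s3→{s6}, s6→∅; now {s0, s1, s3, s6}.
Read 'a': s0→{s6}, s1→{s2}, s3→{s1}, s6→∅; now {s1, s2, s6}.
Read 'b': s1→{s0, s1, s3, s6}, s2→{s0}, s6→∅; now {s0, s1, s3, s6}.
Read 'b': s0→∅, s1→{s0, s1, s3, s6}, s3→{s6}, s6→∅; now {s0, s1, s3, s6}.
Read 'b': s0→∅, s1→{s0, s1, s3, s6}, s3→{s6}, s6→∅; now {s0, s1, s3, s6}.
Read 'b': s0→∅, s1→{s0, s1, s3, s6}, s3→{s6}, s6→∅; now {s0, s1, s3, s6}.
The final set {s0, s1, s3, s6} contains the accepting states s0, s1.

Yes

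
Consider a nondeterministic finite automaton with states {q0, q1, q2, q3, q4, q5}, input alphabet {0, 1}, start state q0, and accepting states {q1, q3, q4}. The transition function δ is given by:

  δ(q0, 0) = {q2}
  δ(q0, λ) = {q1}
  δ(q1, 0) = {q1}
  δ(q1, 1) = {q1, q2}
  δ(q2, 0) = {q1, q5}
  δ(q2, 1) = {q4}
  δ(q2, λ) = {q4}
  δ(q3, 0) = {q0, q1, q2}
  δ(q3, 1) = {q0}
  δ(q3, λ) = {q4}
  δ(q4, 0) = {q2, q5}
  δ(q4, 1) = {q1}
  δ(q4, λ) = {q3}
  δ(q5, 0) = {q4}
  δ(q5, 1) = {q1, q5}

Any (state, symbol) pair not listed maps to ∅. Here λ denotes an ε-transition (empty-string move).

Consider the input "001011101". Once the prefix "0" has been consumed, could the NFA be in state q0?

No

Start: ε-closure({q0}) = {q0, q1}.
Read '0': q0→{q2}, q1→{q1}; union {q1, q2}; ε-closure = {q1, q2, q3, q4}.
State q0 is not in {q1, q2, q3, q4}.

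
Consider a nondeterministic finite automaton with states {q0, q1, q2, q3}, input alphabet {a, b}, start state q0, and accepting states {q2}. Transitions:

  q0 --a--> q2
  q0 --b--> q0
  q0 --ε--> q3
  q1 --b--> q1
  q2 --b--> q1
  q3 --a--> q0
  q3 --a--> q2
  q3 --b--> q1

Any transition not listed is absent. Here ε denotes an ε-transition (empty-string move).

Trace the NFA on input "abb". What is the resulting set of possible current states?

{q0, q1, q3}

Start: ε-closure({q0}) = {q0, q3}.
Read 'a': {q0, q3} → {q0, q2, q3}.
Read 'b': {q0, q2, q3} → {q0, q1, q3}.
Read 'b': {q0, q1, q3} → {q0, q1, q3}.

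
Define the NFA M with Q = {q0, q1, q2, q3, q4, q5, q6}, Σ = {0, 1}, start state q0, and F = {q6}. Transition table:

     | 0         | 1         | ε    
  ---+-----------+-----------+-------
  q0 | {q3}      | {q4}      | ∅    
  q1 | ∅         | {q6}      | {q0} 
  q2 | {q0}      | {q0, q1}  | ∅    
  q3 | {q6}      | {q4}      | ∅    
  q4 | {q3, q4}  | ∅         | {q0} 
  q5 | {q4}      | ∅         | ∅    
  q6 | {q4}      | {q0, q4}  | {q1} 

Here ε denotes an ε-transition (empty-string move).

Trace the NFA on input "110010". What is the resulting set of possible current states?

Start in {q0}.
Read '1': q0→{q4}; union {q4}; ε-closure = {q0, q4}.
Read '1': q0→{q4}, q4→∅; union {q4}; ε-closure = {q0, q4}.
Read '0': q0→{q3}, q4→{q3, q4}; union {q3, q4}; ε-closure = {q0, q3, q4}.
Read '0': q0→{q3}, q3→{q6}, q4→{q3, q4}; union {q3, q4, q6}; ε-closure = {q0, q1, q3, q4, q6}.
Read '1': q0→{q4}, q1→{q6}, q3→{q4}, q4→∅, q6→{q0, q4}; union {q0, q4, q6}; ε-closure = {q0, q1, q4, q6}.
Read '0': q0→{q3}, q1→∅, q4→{q3, q4}, q6→{q4}; union {q3, q4}; ε-closure = {q0, q3, q4}.

{q0, q3, q4}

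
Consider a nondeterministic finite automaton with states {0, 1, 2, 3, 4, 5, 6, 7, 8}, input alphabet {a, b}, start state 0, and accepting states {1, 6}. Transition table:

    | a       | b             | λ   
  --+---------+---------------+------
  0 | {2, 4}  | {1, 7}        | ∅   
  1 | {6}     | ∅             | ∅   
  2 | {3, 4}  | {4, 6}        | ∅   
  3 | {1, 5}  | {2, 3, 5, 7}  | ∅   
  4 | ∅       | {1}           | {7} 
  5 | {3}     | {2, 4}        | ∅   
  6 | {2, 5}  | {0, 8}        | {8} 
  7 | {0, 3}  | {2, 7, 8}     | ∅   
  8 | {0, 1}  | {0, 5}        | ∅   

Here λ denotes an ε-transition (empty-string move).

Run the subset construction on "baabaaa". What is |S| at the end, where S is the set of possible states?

9

Start in {0}.
Read 'b': 0→{1, 7}; now {1, 7}.
Read 'a': 1→{6}, 7→{0, 3}; union {0, 3, 6}; ε-closure = {0, 3, 6, 8}.
Read 'a': 0→{2, 4}, 3→{1, 5}, 6→{2, 5}, 8→{0, 1}; union {0, 1, 2, 4, 5}; ε-closure = {0, 1, 2, 4, 5, 7}.
Read 'b': 0→{1, 7}, 1→∅, 2→{4, 6}, 4→{1}, 5→{2, 4}, 7→{2, 7, 8}; now {1, 2, 4, 6, 7, 8}.
Read 'a': 1→{6}, 2→{3, 4}, 4→∅, 6→{2, 5}, 7→{0, 3}, 8→{0, 1}; union {0, 1, 2, 3, 4, 5, 6}; ε-closure = {0, 1, 2, 3, 4, 5, 6, 7, 8}.
Read 'a': 0→{2, 4}, 1→{6}, 2→{3, 4}, 3→{1, 5}, 4→∅, 5→{3}, 6→{2, 5}, 7→{0, 3}, 8→{0, 1}; union {0, 1, 2, 3, 4, 5, 6}; ε-closure = {0, 1, 2, 3, 4, 5, 6, 7, 8}.
Read 'a': 0→{2, 4}, 1→{6}, 2→{3, 4}, 3→{1, 5}, 4→∅, 5→{3}, 6→{2, 5}, 7→{0, 3}, 8→{0, 1}; union {0, 1, 2, 3, 4, 5, 6}; ε-closure = {0, 1, 2, 3, 4, 5, 6, 7, 8}.
That set has 9 states.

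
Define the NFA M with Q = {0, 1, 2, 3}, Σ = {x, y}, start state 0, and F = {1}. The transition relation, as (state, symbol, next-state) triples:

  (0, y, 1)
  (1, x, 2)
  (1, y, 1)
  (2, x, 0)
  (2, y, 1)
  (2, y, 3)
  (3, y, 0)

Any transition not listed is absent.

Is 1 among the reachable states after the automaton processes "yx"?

No

Start in {0}.
Read 'y': {0} → {1}.
Read 'x': {1} → {2}.
State 1 is not in {2}.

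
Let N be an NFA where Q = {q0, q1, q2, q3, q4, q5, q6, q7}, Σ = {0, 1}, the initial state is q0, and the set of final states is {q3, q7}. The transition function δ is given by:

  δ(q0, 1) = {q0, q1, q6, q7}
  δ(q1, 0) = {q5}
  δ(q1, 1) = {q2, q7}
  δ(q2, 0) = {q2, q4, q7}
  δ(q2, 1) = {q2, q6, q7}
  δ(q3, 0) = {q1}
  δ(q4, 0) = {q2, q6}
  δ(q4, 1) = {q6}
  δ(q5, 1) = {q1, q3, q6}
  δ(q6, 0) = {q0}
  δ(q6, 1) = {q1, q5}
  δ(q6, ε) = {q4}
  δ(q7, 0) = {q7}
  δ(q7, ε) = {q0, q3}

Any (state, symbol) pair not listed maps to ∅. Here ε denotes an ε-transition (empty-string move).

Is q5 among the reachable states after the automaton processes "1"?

Start in {q0}.
Read '1': q0→{q0, q1, q6, q7}; union {q0, q1, q6, q7}; ε-closure = {q0, q1, q3, q4, q6, q7}.
State q5 is not in {q0, q1, q3, q4, q6, q7}.

No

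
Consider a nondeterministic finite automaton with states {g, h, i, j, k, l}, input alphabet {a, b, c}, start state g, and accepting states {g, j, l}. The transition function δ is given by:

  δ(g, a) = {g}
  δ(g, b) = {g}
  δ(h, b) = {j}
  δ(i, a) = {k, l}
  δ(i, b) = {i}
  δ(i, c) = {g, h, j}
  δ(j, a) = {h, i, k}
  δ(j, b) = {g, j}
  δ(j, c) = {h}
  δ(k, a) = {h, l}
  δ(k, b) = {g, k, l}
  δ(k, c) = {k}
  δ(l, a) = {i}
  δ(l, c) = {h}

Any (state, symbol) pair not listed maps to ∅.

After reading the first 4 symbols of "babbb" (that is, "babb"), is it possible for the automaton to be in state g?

Yes

Start in {g}.
Read 'b': g→{g}; now {g}.
Read 'a': g→{g}; now {g}.
Read 'b': g→{g}; now {g}.
Read 'b': g→{g}; now {g}.
State g is in {g}.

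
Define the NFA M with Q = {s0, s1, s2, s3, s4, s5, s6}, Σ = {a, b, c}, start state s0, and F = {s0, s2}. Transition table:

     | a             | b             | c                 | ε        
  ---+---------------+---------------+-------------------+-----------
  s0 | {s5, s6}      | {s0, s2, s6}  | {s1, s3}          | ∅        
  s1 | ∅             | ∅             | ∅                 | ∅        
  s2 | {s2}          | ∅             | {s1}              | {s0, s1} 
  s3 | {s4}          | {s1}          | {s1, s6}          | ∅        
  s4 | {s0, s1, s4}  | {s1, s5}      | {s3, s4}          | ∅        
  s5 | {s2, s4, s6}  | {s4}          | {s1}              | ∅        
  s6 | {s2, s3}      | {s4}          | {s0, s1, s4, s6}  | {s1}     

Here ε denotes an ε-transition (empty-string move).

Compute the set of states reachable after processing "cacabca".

{s0, s1, s2, s3, s4, s5, s6}

Start in {s0}.
Read 'c': s0→{s1, s3}; now {s1, s3}.
Read 'a': s1→∅, s3→{s4}; now {s4}.
Read 'c': s4→{s3, s4}; now {s3, s4}.
Read 'a': s3→{s4}, s4→{s0, s1, s4}; now {s0, s1, s4}.
Read 'b': s0→{s0, s2, s6}, s1→∅, s4→{s1, s5}; now {s0, s1, s2, s5, s6}.
Read 'c': s0→{s1, s3}, s1→∅, s2→{s1}, s5→{s1}, s6→{s0, s1, s4, s6}; now {s0, s1, s3, s4, s6}.
Read 'a': s0→{s5, s6}, s1→∅, s3→{s4}, s4→{s0, s1, s4}, s6→{s2, s3}; now {s0, s1, s2, s3, s4, s5, s6}.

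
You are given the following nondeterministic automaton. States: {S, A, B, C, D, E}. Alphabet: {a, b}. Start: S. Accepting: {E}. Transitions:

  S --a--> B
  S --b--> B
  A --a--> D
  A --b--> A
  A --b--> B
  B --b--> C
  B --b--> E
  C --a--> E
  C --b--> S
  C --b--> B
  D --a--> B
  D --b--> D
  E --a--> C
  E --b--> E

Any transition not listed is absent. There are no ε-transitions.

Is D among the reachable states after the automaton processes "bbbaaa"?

Start in {S}.
Read 'b': {S} → {B}.
Read 'b': {B} → {C, E}.
Read 'b': {C, E} → {S, B, E}.
Read 'a': {S, B, E} → {B, C}.
Read 'a': {B, C} → {E}.
Read 'a': {E} → {C}.
State D is not in {C}.

No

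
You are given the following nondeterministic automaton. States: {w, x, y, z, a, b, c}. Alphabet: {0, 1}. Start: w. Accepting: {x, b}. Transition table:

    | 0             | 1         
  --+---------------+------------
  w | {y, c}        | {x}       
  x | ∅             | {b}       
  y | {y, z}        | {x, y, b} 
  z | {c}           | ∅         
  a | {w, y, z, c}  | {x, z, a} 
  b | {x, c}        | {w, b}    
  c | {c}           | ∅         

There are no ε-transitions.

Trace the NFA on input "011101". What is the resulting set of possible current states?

{x, y, b}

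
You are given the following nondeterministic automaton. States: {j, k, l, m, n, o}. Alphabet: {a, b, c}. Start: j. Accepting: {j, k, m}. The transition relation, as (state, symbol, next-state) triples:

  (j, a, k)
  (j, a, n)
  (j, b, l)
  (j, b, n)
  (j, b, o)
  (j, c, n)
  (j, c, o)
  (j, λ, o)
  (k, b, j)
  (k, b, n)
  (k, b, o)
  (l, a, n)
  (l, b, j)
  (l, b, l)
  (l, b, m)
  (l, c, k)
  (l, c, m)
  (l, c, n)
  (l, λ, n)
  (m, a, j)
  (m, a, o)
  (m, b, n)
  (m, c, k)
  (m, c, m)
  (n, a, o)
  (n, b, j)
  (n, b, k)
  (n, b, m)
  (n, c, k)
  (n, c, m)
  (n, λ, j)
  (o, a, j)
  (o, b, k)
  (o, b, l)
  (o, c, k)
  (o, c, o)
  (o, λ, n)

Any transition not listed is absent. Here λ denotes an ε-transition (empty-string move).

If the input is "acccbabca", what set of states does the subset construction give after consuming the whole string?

{j, k, n, o}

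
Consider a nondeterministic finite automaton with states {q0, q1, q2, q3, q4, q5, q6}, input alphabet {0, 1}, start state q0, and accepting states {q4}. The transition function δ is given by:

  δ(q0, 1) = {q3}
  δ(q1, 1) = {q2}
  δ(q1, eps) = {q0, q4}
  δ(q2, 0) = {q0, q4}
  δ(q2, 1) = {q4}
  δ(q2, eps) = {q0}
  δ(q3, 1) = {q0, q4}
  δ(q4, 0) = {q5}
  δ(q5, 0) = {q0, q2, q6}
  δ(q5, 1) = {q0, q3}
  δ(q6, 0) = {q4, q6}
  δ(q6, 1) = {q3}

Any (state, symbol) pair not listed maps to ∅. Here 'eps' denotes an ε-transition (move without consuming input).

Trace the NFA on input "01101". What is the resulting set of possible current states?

Start in {q0}.
Read '0': q0→∅; now ∅.
The set is empty and remains empty for the remaining 4 symbols.

∅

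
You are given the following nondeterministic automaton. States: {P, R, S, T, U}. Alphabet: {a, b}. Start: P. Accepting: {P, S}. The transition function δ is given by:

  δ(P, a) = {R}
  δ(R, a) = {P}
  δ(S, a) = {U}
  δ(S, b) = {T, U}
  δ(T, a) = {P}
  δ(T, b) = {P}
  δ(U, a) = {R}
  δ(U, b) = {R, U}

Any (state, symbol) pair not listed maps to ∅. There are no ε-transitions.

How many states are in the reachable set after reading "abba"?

Start in {P}.
Read 'a': P→{R}; now {R}.
Read 'b': R→∅; now ∅.
The set is empty and remains empty for the remaining 2 symbols.
That set has 0 states.

0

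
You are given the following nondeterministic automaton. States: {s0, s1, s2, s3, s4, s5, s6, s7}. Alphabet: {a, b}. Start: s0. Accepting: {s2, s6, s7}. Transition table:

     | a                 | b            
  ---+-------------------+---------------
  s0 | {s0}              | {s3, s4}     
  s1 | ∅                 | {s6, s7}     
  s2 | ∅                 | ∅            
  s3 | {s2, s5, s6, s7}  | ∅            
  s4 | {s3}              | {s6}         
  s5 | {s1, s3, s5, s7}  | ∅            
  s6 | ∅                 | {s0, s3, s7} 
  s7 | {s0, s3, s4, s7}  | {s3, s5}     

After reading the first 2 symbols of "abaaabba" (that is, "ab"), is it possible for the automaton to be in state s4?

Start in {s0}.
Read 'a': s0→{s0}; now {s0}.
Read 'b': s0→{s3, s4}; now {s3, s4}.
State s4 is in {s3, s4}.

Yes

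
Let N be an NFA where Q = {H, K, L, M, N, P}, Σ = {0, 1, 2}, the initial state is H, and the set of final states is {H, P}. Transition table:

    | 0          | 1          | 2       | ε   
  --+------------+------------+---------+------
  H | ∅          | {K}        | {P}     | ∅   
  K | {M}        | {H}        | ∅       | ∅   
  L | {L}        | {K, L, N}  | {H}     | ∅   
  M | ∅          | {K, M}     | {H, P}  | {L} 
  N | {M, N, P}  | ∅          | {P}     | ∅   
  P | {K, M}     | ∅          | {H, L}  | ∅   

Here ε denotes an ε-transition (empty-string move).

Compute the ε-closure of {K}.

{K}

Begin with {K}.
No ε-moves leave this set, so the closure equals the set itself.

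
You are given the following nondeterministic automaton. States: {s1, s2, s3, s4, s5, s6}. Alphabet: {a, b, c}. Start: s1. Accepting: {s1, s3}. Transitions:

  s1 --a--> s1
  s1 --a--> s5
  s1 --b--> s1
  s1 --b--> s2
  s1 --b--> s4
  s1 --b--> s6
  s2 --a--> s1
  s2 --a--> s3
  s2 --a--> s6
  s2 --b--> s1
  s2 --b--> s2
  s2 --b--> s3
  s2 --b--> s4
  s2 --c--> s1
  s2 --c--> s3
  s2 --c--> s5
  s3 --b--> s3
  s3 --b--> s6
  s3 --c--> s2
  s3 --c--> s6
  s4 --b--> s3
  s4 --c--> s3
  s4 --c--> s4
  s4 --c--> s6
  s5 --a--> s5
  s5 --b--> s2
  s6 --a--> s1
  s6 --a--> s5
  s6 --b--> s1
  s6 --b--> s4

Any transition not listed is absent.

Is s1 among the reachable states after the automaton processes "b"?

Yes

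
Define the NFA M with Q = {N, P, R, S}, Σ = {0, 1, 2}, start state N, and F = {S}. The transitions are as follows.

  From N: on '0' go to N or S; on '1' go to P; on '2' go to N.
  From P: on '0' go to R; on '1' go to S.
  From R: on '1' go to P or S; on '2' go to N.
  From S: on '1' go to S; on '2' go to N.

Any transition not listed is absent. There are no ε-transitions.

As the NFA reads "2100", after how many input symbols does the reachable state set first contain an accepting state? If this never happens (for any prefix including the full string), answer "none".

Start in {N}.
Read '2': {N} → {N}.
Read '1': {N} → {P}.
Read '0': {P} → {R}.
Read '0': {R} → ∅.
No reachable set along the way intersects F.

none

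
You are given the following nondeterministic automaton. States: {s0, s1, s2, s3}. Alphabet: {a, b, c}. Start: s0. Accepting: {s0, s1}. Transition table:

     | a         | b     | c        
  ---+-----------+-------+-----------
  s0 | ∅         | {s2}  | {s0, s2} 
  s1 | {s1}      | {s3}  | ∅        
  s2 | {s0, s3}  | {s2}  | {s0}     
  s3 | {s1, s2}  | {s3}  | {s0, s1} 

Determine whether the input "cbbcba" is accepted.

Start in {s0}.
Read 'c': {s0} → {s0, s2}.
Read 'b': {s0, s2} → {s2}.
Read 'b': {s2} → {s2}.
Read 'c': {s2} → {s0}.
Read 'b': {s0} → {s2}.
Read 'a': {s2} → {s0, s3}.
The final set {s0, s3} contains the accepting state s0.

Yes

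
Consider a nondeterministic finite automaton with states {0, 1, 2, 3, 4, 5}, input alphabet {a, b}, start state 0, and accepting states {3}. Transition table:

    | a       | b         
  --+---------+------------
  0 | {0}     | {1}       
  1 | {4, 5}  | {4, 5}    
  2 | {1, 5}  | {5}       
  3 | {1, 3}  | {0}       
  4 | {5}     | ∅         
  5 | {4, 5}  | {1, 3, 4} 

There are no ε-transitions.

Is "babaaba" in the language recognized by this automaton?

Yes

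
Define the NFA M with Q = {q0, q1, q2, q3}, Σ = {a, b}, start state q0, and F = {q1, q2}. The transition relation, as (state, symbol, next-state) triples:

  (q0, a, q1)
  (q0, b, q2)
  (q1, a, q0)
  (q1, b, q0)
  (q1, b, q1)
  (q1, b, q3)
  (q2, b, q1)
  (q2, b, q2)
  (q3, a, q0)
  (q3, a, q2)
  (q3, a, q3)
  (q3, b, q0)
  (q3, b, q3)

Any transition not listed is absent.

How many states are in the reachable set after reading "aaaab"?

Start in {q0}.
Read 'a': {q0} → {q1}.
Read 'a': {q1} → {q0}.
Read 'a': {q0} → {q1}.
Read 'a': {q1} → {q0}.
Read 'b': {q0} → {q2}.
That set has 1 state.

1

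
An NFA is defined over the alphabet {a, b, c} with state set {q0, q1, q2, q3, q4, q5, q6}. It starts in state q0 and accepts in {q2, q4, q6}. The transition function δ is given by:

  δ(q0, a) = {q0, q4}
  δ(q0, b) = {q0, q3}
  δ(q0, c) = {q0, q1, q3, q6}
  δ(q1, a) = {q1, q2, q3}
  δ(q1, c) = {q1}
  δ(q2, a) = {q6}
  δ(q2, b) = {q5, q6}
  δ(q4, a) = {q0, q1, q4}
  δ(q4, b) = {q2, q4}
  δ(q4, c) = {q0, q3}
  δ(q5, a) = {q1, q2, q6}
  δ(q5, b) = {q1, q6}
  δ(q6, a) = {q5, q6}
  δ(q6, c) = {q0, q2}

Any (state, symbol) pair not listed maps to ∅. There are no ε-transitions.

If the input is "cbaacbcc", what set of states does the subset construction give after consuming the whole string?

Start in {q0}.
Read 'c': q0→{q0, q1, q3, q6}; now {q0, q1, q3, q6}.
Read 'b': q0→{q0, q3}, q1→∅, q3→∅, q6→∅; now {q0, q3}.
Read 'a': q0→{q0, q4}, q3→∅; now {q0, q4}.
Read 'a': q0→{q0, q4}, q4→{q0, q1, q4}; now {q0, q1, q4}.
Read 'c': q0→{q0, q1, q3, q6}, q1→{q1}, q4→{q0, q3}; now {q0, q1, q3, q6}.
Read 'b': q0→{q0, q3}, q1→∅, q3→∅, q6→∅; now {q0, q3}.
Read 'c': q0→{q0, q1, q3, q6}, q3→∅; now {q0, q1, q3, q6}.
Read 'c': q0→{q0, q1, q3, q6}, q1→{q1}, q3→∅, q6→{q0, q2}; now {q0, q1, q2, q3, q6}.

{q0, q1, q2, q3, q6}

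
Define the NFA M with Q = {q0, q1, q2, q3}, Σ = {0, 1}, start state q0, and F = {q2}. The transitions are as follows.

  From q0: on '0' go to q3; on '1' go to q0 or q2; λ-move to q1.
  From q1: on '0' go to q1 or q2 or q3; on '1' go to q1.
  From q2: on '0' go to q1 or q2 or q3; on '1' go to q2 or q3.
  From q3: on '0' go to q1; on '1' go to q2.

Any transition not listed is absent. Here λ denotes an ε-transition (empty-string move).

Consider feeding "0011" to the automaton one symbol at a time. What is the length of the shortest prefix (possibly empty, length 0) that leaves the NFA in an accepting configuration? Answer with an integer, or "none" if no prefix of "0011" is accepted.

1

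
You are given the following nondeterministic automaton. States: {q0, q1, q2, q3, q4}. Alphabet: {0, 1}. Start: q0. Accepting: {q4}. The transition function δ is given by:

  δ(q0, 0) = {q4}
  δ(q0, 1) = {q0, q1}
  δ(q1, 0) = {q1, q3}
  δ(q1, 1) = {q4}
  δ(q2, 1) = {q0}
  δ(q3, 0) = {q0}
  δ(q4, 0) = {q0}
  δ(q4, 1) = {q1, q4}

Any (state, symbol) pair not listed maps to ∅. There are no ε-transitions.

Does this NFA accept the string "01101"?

Yes

Start in {q0}.
Read '0': q0→{q4}; now {q4}.
Read '1': q4→{q1, q4}; now {q1, q4}.
Read '1': q1→{q4}, q4→{q1, q4}; now {q1, q4}.
Read '0': q1→{q1, q3}, q4→{q0}; now {q0, q1, q3}.
Read '1': q0→{q0, q1}, q1→{q4}, q3→∅; now {q0, q1, q4}.
The final set {q0, q1, q4} contains the accepting state q4.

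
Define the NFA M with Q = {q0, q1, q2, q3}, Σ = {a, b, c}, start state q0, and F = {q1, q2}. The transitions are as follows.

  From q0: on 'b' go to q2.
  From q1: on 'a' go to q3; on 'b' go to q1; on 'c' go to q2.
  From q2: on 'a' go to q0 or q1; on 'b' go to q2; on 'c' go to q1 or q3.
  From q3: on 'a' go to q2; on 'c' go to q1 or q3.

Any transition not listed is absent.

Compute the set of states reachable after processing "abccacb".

∅

Start in {q0}.
Read 'a': {q0} → ∅.
The set is empty and remains empty for the remaining 6 symbols.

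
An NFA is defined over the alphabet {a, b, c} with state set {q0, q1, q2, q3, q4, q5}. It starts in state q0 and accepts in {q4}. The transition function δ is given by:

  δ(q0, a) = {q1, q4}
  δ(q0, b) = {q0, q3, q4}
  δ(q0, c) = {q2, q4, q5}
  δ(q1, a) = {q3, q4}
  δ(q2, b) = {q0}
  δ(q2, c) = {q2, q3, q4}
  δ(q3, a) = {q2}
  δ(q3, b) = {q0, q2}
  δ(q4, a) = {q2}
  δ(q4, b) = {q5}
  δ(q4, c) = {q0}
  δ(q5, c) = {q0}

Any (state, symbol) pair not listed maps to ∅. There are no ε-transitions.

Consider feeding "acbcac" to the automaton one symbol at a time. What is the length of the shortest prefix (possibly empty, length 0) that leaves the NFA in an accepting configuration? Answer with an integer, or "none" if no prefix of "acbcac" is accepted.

1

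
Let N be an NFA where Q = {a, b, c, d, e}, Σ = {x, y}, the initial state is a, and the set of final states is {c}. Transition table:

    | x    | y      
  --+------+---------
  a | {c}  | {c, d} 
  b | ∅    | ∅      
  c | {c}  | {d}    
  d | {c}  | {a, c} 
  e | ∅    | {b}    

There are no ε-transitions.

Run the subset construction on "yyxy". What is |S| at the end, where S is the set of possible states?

1

Start in {a}.
Read 'y': {a} → {c, d}.
Read 'y': {c, d} → {a, c, d}.
Read 'x': {a, c, d} → {c}.
Read 'y': {c} → {d}.
That set has 1 state.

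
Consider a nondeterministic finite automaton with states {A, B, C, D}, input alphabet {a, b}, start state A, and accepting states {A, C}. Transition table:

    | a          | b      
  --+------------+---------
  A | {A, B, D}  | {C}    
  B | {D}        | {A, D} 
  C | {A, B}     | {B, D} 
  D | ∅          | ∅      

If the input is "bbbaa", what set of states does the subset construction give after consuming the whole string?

{A, B, D}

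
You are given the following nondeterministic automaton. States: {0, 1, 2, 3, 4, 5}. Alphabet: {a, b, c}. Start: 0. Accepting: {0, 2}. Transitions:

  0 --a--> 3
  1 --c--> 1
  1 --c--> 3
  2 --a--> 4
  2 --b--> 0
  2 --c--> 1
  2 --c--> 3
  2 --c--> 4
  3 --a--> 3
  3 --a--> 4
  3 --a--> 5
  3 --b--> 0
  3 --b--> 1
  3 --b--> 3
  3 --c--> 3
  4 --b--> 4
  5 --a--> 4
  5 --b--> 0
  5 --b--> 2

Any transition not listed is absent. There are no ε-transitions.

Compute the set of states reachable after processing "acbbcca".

{3, 4, 5}

Start in {0}.
Read 'a': {0} → {3}.
Read 'c': {3} → {3}.
Read 'b': {3} → {0, 1, 3}.
Read 'b': {0, 1, 3} → {0, 1, 3}.
Read 'c': {0, 1, 3} → {1, 3}.
Read 'c': {1, 3} → {1, 3}.
Read 'a': {1, 3} → {3, 4, 5}.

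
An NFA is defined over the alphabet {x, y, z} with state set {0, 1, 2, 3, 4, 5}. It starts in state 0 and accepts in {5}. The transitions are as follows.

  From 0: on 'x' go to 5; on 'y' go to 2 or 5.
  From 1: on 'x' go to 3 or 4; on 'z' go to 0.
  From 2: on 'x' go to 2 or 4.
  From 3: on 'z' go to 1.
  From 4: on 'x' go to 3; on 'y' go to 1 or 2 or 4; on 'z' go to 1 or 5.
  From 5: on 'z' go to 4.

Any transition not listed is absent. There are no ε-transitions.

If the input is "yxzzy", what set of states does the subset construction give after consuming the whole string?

Start in {0}.
Read 'y': 0→{2, 5}; now {2, 5}.
Read 'x': 2→{2, 4}, 5→∅; now {2, 4}.
Read 'z': 2→∅, 4→{1, 5}; now {1, 5}.
Read 'z': 1→{0}, 5→{4}; now {0, 4}.
Read 'y': 0→{2, 5}, 4→{1, 2, 4}; now {1, 2, 4, 5}.

{1, 2, 4, 5}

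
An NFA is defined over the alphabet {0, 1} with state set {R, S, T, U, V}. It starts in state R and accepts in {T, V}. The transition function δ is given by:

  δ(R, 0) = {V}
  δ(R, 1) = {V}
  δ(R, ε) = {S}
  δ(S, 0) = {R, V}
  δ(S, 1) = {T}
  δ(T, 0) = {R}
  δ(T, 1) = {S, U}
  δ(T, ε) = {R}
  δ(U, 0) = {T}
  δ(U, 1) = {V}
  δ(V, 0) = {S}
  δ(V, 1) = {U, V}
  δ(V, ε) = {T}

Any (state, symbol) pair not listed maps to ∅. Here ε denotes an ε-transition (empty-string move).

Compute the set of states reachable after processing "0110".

Start: ε-closure({R}) = {R, S}.
Read '0': R→{V}, S→{R, V}; union {R, V}; ε-closure = {R, S, T, V}.
Read '1': R→{V}, S→{T}, T→{S, U}, V→{U, V}; union {S, T, U, V}; ε-closure = {R, S, T, U, V}.
Read '1': R→{V}, S→{T}, T→{S, U}, U→{V}, V→{U, V}; union {S, T, U, V}; ε-closure = {R, S, T, U, V}.
Read '0': R→{V}, S→{R, V}, T→{R}, U→{T}, V→{S}; now {R, S, T, V}.

{R, S, T, V}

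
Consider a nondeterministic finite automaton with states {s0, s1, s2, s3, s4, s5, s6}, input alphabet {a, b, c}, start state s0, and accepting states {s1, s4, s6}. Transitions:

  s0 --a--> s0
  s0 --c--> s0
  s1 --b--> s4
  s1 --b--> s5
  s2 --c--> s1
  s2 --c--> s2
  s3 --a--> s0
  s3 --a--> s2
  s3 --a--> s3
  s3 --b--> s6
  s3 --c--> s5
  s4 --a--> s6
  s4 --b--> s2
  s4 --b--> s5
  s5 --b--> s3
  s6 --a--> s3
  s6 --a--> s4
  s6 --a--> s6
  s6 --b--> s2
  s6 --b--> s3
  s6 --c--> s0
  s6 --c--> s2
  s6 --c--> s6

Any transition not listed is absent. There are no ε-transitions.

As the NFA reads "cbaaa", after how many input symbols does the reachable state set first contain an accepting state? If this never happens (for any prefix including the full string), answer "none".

none

Start in {s0}.
Read 'c': {s0} → {s0}.
Read 'b': {s0} → ∅.
The set is empty and remains empty for the remaining 3 symbols.
No reachable set along the way intersects F.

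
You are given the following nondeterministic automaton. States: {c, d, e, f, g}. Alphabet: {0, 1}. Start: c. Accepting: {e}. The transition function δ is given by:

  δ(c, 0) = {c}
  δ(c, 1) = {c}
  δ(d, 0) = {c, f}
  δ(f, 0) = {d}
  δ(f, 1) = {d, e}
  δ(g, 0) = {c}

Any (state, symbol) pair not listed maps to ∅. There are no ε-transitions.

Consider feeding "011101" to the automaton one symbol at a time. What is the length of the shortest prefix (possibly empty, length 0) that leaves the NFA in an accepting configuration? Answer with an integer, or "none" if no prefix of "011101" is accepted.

none

Start in {c}.
Read '0': c→{c}; now {c}.
Read '1': c→{c}; now {c}.
Read '1': c→{c}; now {c}.
Read '1': c→{c}; now {c}.
Read '0': c→{c}; now {c}.
Read '1': c→{c}; now {c}.
No reachable set along the way intersects F.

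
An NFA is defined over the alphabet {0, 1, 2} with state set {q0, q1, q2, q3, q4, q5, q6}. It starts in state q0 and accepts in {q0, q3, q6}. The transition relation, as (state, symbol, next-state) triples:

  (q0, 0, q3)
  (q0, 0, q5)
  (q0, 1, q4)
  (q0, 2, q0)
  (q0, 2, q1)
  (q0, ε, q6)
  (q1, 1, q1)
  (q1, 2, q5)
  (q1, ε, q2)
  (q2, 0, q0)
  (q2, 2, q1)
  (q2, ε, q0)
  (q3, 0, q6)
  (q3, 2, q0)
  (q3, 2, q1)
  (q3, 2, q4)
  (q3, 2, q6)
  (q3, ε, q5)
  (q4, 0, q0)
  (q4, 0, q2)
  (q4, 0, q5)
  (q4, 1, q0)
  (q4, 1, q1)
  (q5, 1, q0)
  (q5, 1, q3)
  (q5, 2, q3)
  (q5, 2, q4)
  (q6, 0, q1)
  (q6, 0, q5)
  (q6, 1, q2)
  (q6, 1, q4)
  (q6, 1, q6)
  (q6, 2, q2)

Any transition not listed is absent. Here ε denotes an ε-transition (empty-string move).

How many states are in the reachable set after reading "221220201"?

7

Start: ε-closure({q0}) = {q0, q6}.
Read '2': q0→{q0, q1}, q6→{q2}; union {q0, q1, q2}; ε-closure = {q0, q1, q2, q6}.
Read '2': q0→{q0, q1}, q1→{q5}, q2→{q1}, q6→{q2}; union {q0, q1, q2, q5}; ε-closure = {q0, q1, q2, q5, q6}.
Read '1': q0→{q4}, q1→{q1}, q2→∅, q5→{q0, q3}, q6→{q2, q4, q6}; union {q0, q1, q2, q3, q4, q6}; ε-closure = {q0, q1, q2, q3, q4, q5, q6}.
Read '2': q0→{q0, q1}, q1→{q5}, q2→{q1}, q3→{q0, q1, q4, q6}, q4→∅, q5→{q3, q4}, q6→{q2}; now {q0, q1, q2, q3, q4, q5, q6}.
Read '2': q0→{q0, q1}, q1→{q5}, q2→{q1}, q3→{q0, q1, q4, q6}, q4→∅, q5→{q3, q4}, q6→{q2}; now {q0, q1, q2, q3, q4, q5, q6}.
Read '0': q0→{q3, q5}, q1→∅, q2→{q0}, q3→{q6}, q4→{q0, q2, q5}, q5→∅, q6→{q1, q5}; now {q0, q1, q2, q3, q5, q6}.
Read '2': q0→{q0, q1}, q1→{q5}, q2→{q1}, q3→{q0, q1, q4, q6}, q5→{q3, q4}, q6→{q2}; now {q0, q1, q2, q3, q4, q5, q6}.
Read '0': q0→{q3, q5}, q1→∅, q2→{q0}, q3→{q6}, q4→{q0, q2, q5}, q5→∅, q6→{q1, q5}; now {q0, q1, q2, q3, q5, q6}.
Read '1': q0→{q4}, q1→{q1}, q2→∅, q3→∅, q5→{q0, q3}, q6→{q2, q4, q6}; union {q0, q1, q2, q3, q4, q6}; ε-closure = {q0, q1, q2, q3, q4, q5, q6}.
That set has 7 states.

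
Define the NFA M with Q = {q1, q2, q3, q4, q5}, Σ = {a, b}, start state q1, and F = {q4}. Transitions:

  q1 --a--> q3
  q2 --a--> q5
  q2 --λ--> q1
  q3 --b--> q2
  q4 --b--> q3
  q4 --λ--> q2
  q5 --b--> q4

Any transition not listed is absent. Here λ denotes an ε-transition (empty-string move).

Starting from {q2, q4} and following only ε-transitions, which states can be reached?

Begin with {q2, q4}.
ε-move q2 → q1; add q1.

{q1, q2, q4}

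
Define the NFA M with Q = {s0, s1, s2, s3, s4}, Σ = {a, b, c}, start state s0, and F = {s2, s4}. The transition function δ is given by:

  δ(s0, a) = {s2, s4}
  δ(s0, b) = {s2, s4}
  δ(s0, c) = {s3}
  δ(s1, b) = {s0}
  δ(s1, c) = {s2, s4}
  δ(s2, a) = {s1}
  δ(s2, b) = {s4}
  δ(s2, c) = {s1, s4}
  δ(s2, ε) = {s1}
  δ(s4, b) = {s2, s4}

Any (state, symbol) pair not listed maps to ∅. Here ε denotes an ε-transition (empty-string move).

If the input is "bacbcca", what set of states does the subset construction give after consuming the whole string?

Start in {s0}.
Read 'b': s0→{s2, s4}; union {s2, s4}; ε-closure = {s1, s2, s4}.
Read 'a': s1→∅, s2→{s1}, s4→∅; now {s1}.
Read 'c': s1→{s2, s4}; union {s2, s4}; ε-closure = {s1, s2, s4}.
Read 'b': s1→{s0}, s2→{s4}, s4→{s2, s4}; union {s0, s2, s4}; ε-closure = {s0, s1, s2, s4}.
Read 'c': s0→{s3}, s1→{s2, s4}, s2→{s1, s4}, s4→∅; now {s1, s2, s3, s4}.
Read 'c': s1→{s2, s4}, s2→{s1, s4}, s3→∅, s4→∅; now {s1, s2, s4}.
Read 'a': s1→∅, s2→{s1}, s4→∅; now {s1}.

{s1}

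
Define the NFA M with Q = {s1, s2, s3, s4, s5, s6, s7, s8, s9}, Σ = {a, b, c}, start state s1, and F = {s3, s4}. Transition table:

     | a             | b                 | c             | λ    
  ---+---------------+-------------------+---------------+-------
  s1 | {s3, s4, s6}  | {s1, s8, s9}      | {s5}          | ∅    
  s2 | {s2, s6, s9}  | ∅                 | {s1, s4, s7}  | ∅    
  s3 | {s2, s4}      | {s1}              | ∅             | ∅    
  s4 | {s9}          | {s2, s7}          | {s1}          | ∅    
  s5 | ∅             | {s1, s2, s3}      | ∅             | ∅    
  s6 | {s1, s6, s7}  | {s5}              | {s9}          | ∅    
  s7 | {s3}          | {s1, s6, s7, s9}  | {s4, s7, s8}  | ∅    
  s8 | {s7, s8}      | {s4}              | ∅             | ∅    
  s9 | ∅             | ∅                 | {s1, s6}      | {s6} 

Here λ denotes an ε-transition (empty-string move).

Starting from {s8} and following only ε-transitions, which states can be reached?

{s8}

Begin with {s8}.
No ε-moves leave this set, so the closure equals the set itself.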